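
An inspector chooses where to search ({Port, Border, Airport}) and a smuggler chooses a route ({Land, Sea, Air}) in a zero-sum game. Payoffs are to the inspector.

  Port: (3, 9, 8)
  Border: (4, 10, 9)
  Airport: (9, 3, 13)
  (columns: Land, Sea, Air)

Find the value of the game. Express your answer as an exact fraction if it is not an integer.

Row minima: Port → 3, Border → 4, Airport → 3; maximin = 4.
Column maxima: Land → 9, Sea → 10, Air → 13; minimax = 9.
4 ≠ 9, so there is no saddle point; optimal play is mixed.
Port is strictly dominated by Border, so the inspector never plays it.
Air is strictly dominated by Land (it gives the inspector strictly more in every row), so the smuggler never plays it.
On the remaining 2×2 (Border, Airport vs Land, Sea):
Let the inspector play Border with probability p. Expected payoff against Land: 4p + 9(1−p) = −5p + 9; against Sea: 10p + 3(1−p) = 7p + 3.
Setting these equal: −5p + 9 = 7p + 3 ⇒ −12p = -6 ⇒ p = 1/2, and the value is (-5)·(1/2) + 9 = 13/2.
For the smuggler: with q = P(Land), equating Border's and Airport's payoffs gives −6q + 10 = 6q + 3 ⇒ q = 7/12.

13/2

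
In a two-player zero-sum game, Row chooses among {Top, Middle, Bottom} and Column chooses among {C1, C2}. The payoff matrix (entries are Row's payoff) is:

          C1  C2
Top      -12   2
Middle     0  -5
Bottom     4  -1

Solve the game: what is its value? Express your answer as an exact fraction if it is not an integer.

Row minima: Top → -12, Middle → -5, Bottom → -1; maximin = -1.
Column maxima: C1 → 4, C2 → 2; minimax = 2.
-1 ≠ 2, so there is no saddle point; optimal play is mixed.
Middle is strictly dominated by Bottom, so Row never plays it.
On the remaining 2×2 (Top, Bottom vs C1, C2):
Let Row play Top with probability p. Expected payoff against C1: (-12)p + 4(1−p) = −16p + 4; against C2: 2p + (-1)(1−p) = 3p − 1.
Setting these equal: −16p + 4 = 3p − 1 ⇒ −19p = -5 ⇒ p = 5/19, and the value is (-16)·(5/19) + 4 = -4/19.
For Column: with q = P(C1), equating Top's and Bottom's payoffs gives −14q + 2 = 5q − 1 ⇒ q = 3/19.

-4/19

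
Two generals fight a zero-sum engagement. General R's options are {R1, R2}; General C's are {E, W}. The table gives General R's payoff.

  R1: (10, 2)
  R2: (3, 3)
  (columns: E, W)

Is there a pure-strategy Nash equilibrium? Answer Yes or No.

Row minima: R1 → 2, R2 → 3; maximin = 3.
Column maxima: E → 10, W → 3; minimax = 3.
maximin = minimax = 3, so a saddle point exists.

Yes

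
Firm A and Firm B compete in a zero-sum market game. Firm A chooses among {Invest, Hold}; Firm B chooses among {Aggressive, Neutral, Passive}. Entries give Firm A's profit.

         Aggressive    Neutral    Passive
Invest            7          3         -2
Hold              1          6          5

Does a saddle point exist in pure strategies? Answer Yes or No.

Row minima: Invest → -2, Hold → 1; maximin = 1.
Column maxima: Aggressive → 7, Neutral → 6, Passive → 5; minimax = 5.
1 ≠ 5, so no pure-strategy equilibrium exists.

No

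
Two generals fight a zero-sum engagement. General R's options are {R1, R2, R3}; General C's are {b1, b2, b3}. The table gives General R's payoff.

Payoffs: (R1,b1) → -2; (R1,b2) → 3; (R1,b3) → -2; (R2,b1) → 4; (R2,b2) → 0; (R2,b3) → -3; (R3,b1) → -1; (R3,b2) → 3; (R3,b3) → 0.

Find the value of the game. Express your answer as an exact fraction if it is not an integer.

Row minima: R1 → -2, R2 → -3, R3 → -1; maximin = -1.
Column maxima: b1 → 4, b2 → 3, b3 → 0; minimax = 0.
-1 ≠ 0, so there is no saddle point; optimal play is mixed.
b2 is strictly dominated by b3 (it gives General R strictly more in every row), so General C never plays it.
With b2 eliminated, R1 is strictly dominated by R3 (R3 gives General R strictly more in every remaining column), so General R never plays it.
On the remaining 2×2 (R2, R3 vs b1, b3):
Let General R play R2 with probability p. Expected payoff against b1: 4p + (-1)(1−p) = 5p − 1; against b3: (-3)p + 0(1−p) = −3p.
Setting these equal: 5p − 1 = −3p ⇒ 8p = 1 ⇒ p = 1/8, and the value is (5)·(1/8) − 1 = -3/8.
For General C: with q = P(b1), equating R2's and R3's payoffs gives 7q − 3 = −q ⇒ q = 3/8.

-3/8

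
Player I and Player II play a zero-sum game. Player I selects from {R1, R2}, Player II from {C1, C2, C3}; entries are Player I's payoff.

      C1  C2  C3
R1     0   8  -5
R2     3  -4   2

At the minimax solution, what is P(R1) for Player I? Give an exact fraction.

Row minima: R1 → -5, R2 → -4; maximin = -4.
Column maxima: C1 → 3, C2 → 8, C3 → 2; minimax = 2.
-4 ≠ 2, so there is no saddle point; optimal play is mixed.
C1 is strictly dominated by C3 (it gives Player I strictly more in every row), so Player II never plays it.
On the remaining 2×2 (R1, R2 vs C2, C3):
Let Player I play R1 with probability p. Expected payoff against C2: 8p + (-4)(1−p) = 12p − 4; against C3: (-5)p + 2(1−p) = −7p + 2.
Setting these equal: 12p − 4 = −7p + 2 ⇒ 19p = 6 ⇒ p = 6/19, and the value is (12)·(6/19) − 4 = -4/19.
For Player II: with q = P(C2), equating R1's and R2's payoffs gives 13q − 5 = −6q + 2 ⇒ q = 7/19.

6/19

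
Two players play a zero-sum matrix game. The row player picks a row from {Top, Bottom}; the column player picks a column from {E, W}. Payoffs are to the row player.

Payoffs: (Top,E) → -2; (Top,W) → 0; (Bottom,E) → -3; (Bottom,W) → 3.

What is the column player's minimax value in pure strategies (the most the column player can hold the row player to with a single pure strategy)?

Column maxima: E → -2, W → 3.
The smallest of these is -2.

-2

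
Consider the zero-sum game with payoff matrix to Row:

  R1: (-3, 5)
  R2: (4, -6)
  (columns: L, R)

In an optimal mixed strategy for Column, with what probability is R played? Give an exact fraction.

7/18

Row minima: R1 → -3, R2 → -6; maximin = -3.
Column maxima: L → 4, R → 5; minimax = 4.
-3 ≠ 4, so there is no saddle point; optimal play is mixed.
Let Row play R1 with probability p. Expected payoff against L: (-3)p + 4(1−p) = −7p + 4; against R: 5p + (-6)(1−p) = 11p − 6.
Setting these equal: −7p + 4 = 11p − 6 ⇒ −18p = -10 ⇒ p = 5/9, and the value is (-7)·(5/9) + 4 = 1/9.
For Column: with q = P(L), equating R1's and R2's payoffs gives −8q + 5 = 10q − 6 ⇒ q = 11/18.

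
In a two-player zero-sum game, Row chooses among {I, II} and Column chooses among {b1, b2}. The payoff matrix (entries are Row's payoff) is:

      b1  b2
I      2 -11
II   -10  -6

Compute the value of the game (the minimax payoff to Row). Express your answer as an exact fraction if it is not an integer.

Row minima: I → -11, II → -10; maximin = -10.
Column maxima: b1 → 2, b2 → -6; minimax = -6.
-10 ≠ -6, so there is no saddle point; optimal play is mixed.
Let Row play I with probability p. Expected payoff against b1: 2p + (-10)(1−p) = 12p − 10; against b2: (-11)p + (-6)(1−p) = −5p − 6.
Setting these equal: 12p − 10 = −5p − 6 ⇒ 17p = 4 ⇒ p = 4/17, and the value is (12)·(4/17) − 10 = -122/17.
For Column: with q = P(b1), equating I's and II's payoffs gives 13q − 11 = −4q − 6 ⇒ q = 5/17.

-122/17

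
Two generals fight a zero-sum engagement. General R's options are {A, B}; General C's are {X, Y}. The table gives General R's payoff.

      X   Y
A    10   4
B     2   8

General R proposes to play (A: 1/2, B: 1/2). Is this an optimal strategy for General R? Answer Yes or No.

Yes

Against X this mix gives (1/2)·10 + (1/2)·2 = 6.
Against Y this mix gives (1/2)·4 + (1/2)·8 = 6.
All of General C's active replies (X, Y) yield 6, and no column does worse for General R. The mix makes General C indifferent and guarantees 6, so it is optimal.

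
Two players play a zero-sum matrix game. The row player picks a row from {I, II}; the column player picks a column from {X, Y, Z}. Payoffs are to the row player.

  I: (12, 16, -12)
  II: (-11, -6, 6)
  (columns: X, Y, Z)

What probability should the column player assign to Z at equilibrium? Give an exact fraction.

23/41

Row minima: I → -12, II → -11; maximin = -11.
Column maxima: X → 12, Y → 16, Z → 6; minimax = 6.
-11 ≠ 6, so there is no saddle point; optimal play is mixed.
Y is strictly dominated by X (it gives the row player strictly more in every row), so the column player never plays it.
On the remaining 2×2 (I, II vs X, Z):
Let the row player play I with probability p. Expected payoff against X: 12p + (-11)(1−p) = 23p − 11; against Z: (-12)p + 6(1−p) = −18p + 6.
Setting these equal: 23p − 11 = −18p + 6 ⇒ 41p = 17 ⇒ p = 17/41, and the value is (23)·(17/41) − 11 = -60/41.
For the column player: with q = P(X), equating I's and II's payoffs gives 24q − 12 = −17q + 6 ⇒ q = 18/41.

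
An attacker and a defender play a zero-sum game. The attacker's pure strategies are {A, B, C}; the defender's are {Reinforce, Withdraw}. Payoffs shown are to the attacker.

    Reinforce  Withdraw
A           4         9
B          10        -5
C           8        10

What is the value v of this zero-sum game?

Row minima: A → 4, B → -5, C → 8; maximin = 8.
Column maxima: Reinforce → 10, Withdraw → 10; minimax = 10.
8 ≠ 10, so there is no saddle point; optimal play is mixed.
A is strictly dominated by C, so the attacker never plays it.
On the remaining 2×2 (B, C vs Reinforce, Withdraw):
Let the attacker play B with probability p. Expected payoff against Reinforce: 10p + 8(1−p) = 2p + 8; against Withdraw: (-5)p + 10(1−p) = −15p + 10.
Setting these equal: 2p + 8 = −15p + 10 ⇒ 17p = 2 ⇒ p = 2/17, and the value is (2)·(2/17) + 8 = 140/17.
For the defender: with q = P(Reinforce), equating B's and C's payoffs gives 15q − 5 = −2q + 10 ⇒ q = 15/17.

140/17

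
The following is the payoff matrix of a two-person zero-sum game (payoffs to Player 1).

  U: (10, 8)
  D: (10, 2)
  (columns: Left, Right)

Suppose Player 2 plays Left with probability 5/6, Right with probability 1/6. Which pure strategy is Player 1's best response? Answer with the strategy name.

Expected payoff of U: (5/6)·10 + (1/6)·8 = 29/3.
Expected payoff of D: (5/6)·10 + (1/6)·2 = 26/3.
The largest is 29/3, so Player 1's best response is U.

U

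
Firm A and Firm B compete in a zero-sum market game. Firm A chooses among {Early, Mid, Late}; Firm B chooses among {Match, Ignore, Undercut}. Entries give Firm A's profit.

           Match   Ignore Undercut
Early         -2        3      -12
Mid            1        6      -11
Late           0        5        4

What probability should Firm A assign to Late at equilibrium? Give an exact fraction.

Row minima: Early → -12, Mid → -11, Late → 0; maximin = 0.
Column maxima: Match → 1, Ignore → 6, Undercut → 4; minimax = 1.
0 ≠ 1, so there is no saddle point; optimal play is mixed.
Early is strictly dominated by Mid, so Firm A never plays it.
Ignore is strictly dominated by Match (it gives Firm A strictly more in every row), so Firm B never plays it.
On the remaining 2×2 (Mid, Late vs Match, Undercut):
Let Firm A play Mid with probability p. Expected payoff against Match: 1p + 0(1−p) = p; against Undercut: (-11)p + 4(1−p) = −15p + 4.
Setting these equal: p = −15p + 4 ⇒ 16p = 4 ⇒ p = 1/4, and the value is (1)·(1/4) = 1/4.
For Firm B: with q = P(Match), equating Mid's and Late's payoffs gives 12q − 11 = −4q + 4 ⇒ q = 15/16.

3/4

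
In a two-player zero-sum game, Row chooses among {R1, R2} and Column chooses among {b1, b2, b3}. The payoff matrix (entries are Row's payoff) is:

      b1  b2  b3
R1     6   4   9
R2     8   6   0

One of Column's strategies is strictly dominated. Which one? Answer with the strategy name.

b1

b2 holds Row's payoff strictly below b1 in every row: 4 < 6, 6 < 8.
So b1 is strictly dominated for Column.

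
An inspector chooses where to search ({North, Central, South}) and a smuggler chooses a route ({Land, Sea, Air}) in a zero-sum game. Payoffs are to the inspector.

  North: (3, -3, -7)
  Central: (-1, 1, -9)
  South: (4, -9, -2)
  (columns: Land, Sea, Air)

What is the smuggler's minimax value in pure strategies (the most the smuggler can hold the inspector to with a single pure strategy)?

-2

Column maxima: Land → 4, Sea → 1, Air → -2.
The smallest of these is -2.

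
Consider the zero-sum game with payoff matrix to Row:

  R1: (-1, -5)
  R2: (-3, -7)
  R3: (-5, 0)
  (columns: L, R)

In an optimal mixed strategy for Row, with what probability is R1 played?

5/9

Row minima: R1 → -5, R2 → -7, R3 → -5; maximin = -5.
Column maxima: L → -1, R → 0; minimax = -1.
-5 ≠ -1, so there is no saddle point; optimal play is mixed.
R2 is strictly dominated by R1, so Row never plays it.
On the remaining 2×2 (R1, R3 vs L, R):
Let Row play R1 with probability p. Expected payoff against L: (-1)p + (-5)(1−p) = 4p − 5; against R: (-5)p + 0(1−p) = −5p.
Setting these equal: 4p − 5 = −5p ⇒ 9p = 5 ⇒ p = 5/9, and the value is (4)·(5/9) − 5 = -25/9.
For Column: with q = P(L), equating R1's and R3's payoffs gives 4q − 5 = −5q ⇒ q = 5/9.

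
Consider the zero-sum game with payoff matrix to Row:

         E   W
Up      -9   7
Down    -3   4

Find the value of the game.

-3

Row minima: Up → -9, Down → -3; maximin = -3.
Column maxima: E → -3, W → 7; minimax = -3.
Since maximin = minimax = -3, there is a saddle point and the value is -3.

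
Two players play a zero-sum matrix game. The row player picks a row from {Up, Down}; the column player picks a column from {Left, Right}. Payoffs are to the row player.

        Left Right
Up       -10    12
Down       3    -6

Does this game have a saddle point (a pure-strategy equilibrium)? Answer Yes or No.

No

Row minima: Up → -10, Down → -6; maximin = -6.
Column maxima: Left → 3, Right → 12; minimax = 3.
-6 ≠ 3, so no pure-strategy equilibrium exists.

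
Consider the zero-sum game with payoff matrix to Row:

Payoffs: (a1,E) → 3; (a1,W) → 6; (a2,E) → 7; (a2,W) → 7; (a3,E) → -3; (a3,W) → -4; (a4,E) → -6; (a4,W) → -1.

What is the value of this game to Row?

7

Row minima: a1 → 3, a2 → 7, a3 → -4, a4 → -6; maximin = 7.
Column maxima: E → 7, W → 7; minimax = 7.
Since maximin = minimax = 7, there is a saddle point and the value is 7.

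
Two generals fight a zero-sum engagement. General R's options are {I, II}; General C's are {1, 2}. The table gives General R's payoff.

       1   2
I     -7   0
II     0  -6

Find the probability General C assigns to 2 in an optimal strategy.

7/13

Row minima: I → -7, II → -6; maximin = -6.
Column maxima: 1 → 0, 2 → 0; minimax = 0.
-6 ≠ 0, so there is no saddle point; optimal play is mixed.
Let General R play I with probability p. Expected payoff against 1: (-7)p + 0(1−p) = −7p; against 2: 0p + (-6)(1−p) = 6p − 6.
Setting these equal: −7p = 6p − 6 ⇒ −13p = -6 ⇒ p = 6/13, and the value is (-7)·(6/13) = -42/13.
For General C: with q = P(1), equating I's and II's payoffs gives −7q = 6q − 6 ⇒ q = 6/13.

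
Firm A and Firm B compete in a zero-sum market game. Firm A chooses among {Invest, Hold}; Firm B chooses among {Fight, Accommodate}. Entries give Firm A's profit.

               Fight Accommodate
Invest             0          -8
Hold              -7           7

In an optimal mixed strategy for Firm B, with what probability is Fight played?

15/22

Row minima: Invest → -8, Hold → -7; maximin = -7.
Column maxima: Fight → 0, Accommodate → 7; minimax = 0.
-7 ≠ 0, so there is no saddle point; optimal play is mixed.
Let Firm A play Invest with probability p. Expected payoff against Fight: 0p + (-7)(1−p) = 7p − 7; against Accommodate: (-8)p + 7(1−p) = −15p + 7.
Setting these equal: 7p − 7 = −15p + 7 ⇒ 22p = 14 ⇒ p = 7/11, and the value is (7)·(7/11) − 7 = -28/11.
For Firm B: with q = P(Fight), equating Invest's and Hold's payoffs gives 8q − 8 = −14q + 7 ⇒ q = 15/22.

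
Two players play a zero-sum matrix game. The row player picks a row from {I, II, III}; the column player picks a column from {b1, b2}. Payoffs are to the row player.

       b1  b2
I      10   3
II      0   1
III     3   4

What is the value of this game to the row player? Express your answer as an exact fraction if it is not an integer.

31/8

Row minima: I → 3, II → 0, III → 3; maximin = 3.
Column maxima: b1 → 10, b2 → 4; minimax = 4.
3 ≠ 4, so there is no saddle point; optimal play is mixed.
II is strictly dominated by I, so the row player never plays it.
On the remaining 2×2 (I, III vs b1, b2):
Let the row player play I with probability p. Expected payoff against b1: 10p + 3(1−p) = 7p + 3; against b2: 3p + 4(1−p) = −p + 4.
Setting these equal: 7p + 3 = −p + 4 ⇒ 8p = 1 ⇒ p = 1/8, and the value is (7)·(1/8) + 3 = 31/8.
For the column player: with q = P(b1), equating I's and III's payoffs gives 7q + 3 = −q + 4 ⇒ q = 1/8.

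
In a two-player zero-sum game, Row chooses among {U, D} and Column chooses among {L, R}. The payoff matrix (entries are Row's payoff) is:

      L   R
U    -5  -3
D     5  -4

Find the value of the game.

-35/11

Row minima: U → -5, D → -4; maximin = -4.
Column maxima: L → 5, R → -3; minimax = -3.
-4 ≠ -3, so there is no saddle point; optimal play is mixed.
Let Row play U with probability p. Expected payoff against L: (-5)p + 5(1−p) = −10p + 5; against R: (-3)p + (-4)(1−p) = p − 4.
Setting these equal: −10p + 5 = p − 4 ⇒ −11p = -9 ⇒ p = 9/11, and the value is (-10)·(9/11) + 5 = -35/11.
For Column: with q = P(L), equating U's and D's payoffs gives −2q − 3 = 9q − 4 ⇒ q = 1/11.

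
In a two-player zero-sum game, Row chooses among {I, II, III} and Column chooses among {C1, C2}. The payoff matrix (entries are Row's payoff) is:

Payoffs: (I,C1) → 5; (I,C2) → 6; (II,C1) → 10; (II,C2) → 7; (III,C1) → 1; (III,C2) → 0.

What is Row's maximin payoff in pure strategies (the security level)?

Row minima: I → 5, II → 7, III → 0.
The best of these is 7.

7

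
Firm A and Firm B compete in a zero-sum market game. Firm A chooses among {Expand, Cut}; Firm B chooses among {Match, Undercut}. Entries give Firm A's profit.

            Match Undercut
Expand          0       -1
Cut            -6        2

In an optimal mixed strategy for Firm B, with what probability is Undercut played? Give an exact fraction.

Row minima: Expand → -1, Cut → -6; maximin = -1.
Column maxima: Match → 0, Undercut → 2; minimax = 0.
-1 ≠ 0, so there is no saddle point; optimal play is mixed.
Let Firm A play Expand with probability p. Expected payoff against Match: 0p + (-6)(1−p) = 6p − 6; against Undercut: (-1)p + 2(1−p) = −3p + 2.
Setting these equal: 6p − 6 = −3p + 2 ⇒ 9p = 8 ⇒ p = 8/9, and the value is (6)·(8/9) − 6 = -2/3.
For Firm B: with q = P(Match), equating Expand's and Cut's payoffs gives q − 1 = −8q + 2 ⇒ q = 1/3.

2/3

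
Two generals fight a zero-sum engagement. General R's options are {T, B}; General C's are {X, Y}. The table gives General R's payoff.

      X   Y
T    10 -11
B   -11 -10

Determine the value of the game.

-221/22

Row minima: T → -11, B → -11; maximin = -11.
Column maxima: X → 10, Y → -10; minimax = -10.
-11 ≠ -10, so there is no saddle point; optimal play is mixed.
Let General R play T with probability p. Expected payoff against X: 10p + (-11)(1−p) = 21p − 11; against Y: (-11)p + (-10)(1−p) = −p − 10.
Setting these equal: 21p − 11 = −p − 10 ⇒ 22p = 1 ⇒ p = 1/22, and the value is (21)·(1/22) − 11 = -221/22.
For General C: with q = P(X), equating T's and B's payoffs gives 21q − 11 = −q − 10 ⇒ q = 1/22.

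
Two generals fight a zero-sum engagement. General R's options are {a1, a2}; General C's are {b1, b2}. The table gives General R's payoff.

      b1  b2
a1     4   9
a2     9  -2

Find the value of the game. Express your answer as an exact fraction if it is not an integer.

Row minima: a1 → 4, a2 → -2; maximin = 4.
Column maxima: b1 → 9, b2 → 9; minimax = 9.
4 ≠ 9, so there is no saddle point; optimal play is mixed.
Let General R play a1 with probability p. Expected payoff against b1: 4p + 9(1−p) = −5p + 9; against b2: 9p + (-2)(1−p) = 11p − 2.
Setting these equal: −5p + 9 = 11p − 2 ⇒ −16p = -11 ⇒ p = 11/16, and the value is (-5)·(11/16) + 9 = 89/16.
For General C: with q = P(b1), equating a1's and a2's payoffs gives −5q + 9 = 11q − 2 ⇒ q = 11/16.

89/16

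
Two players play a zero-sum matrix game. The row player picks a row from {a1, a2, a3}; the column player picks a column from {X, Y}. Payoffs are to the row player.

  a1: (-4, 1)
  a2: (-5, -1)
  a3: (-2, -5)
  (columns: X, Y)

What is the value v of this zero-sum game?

Row minima: a1 → -4, a2 → -5, a3 → -5; maximin = -4.
Column maxima: X → -2, Y → 1; minimax = -2.
-4 ≠ -2, so there is no saddle point; optimal play is mixed.
a2 is strictly dominated by a1, so the row player never plays it.
On the remaining 2×2 (a1, a3 vs X, Y):
Let the row player play a1 with probability p. Expected payoff against X: (-4)p + (-2)(1−p) = −2p − 2; against Y: 1p + (-5)(1−p) = 6p − 5.
Setting these equal: −2p − 2 = 6p − 5 ⇒ −8p = -3 ⇒ p = 3/8, and the value is (-2)·(3/8) − 2 = -11/4.
For the column player: with q = P(X), equating a1's and a3's payoffs gives −5q + 1 = 3q − 5 ⇒ q = 3/4.

-11/4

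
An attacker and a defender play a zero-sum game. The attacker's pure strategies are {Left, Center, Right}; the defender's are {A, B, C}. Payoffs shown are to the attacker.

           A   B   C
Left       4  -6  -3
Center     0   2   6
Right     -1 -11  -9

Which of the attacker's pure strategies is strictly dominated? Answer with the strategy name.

Right

Left gives a strictly higher payoff than Right against every column: 4 > -1, -6 > -11, -3 > -9.
So Right is strictly dominated and the attacker never plays it.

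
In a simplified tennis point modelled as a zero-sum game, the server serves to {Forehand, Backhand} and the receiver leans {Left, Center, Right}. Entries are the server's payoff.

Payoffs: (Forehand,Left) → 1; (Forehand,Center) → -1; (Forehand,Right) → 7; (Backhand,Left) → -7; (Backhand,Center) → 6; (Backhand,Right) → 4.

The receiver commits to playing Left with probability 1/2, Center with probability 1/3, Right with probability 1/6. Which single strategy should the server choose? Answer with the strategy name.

Forehand

Expected payoff of Forehand: (1/2)·1 + (1/3)·(-1) + (1/6)·7 = 4/3.
Expected payoff of Backhand: (1/2)·(-7) + (1/3)·6 + (1/6)·4 = -5/6.
The largest is 4/3, so the server's best response is Forehand.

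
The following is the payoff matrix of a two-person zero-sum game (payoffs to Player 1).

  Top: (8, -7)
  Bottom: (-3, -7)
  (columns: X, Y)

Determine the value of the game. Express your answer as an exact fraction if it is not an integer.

-7

Row minima: Top → -7, Bottom → -7; maximin = -7.
Column maxima: X → 8, Y → -7; minimax = -7.
Since maximin = minimax = -7, there is a saddle point and the value is -7.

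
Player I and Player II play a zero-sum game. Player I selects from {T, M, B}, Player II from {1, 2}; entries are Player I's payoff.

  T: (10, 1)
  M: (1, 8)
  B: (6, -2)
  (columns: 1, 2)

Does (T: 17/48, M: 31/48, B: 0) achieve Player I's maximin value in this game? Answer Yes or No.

Against 1 this mix gives (17/48)·10 + (31/48)·1 = 67/16.
Against 2 this mix gives (17/48)·1 + (31/48)·8 = 265/48.
Player II will play 1, holding Player I to 67/16. Shifting weight toward the row that does better against 1 would raise this floor (the equalizing mix achieves 79/16 against both 1 and 2), so the proposed strategy is not optimal.

No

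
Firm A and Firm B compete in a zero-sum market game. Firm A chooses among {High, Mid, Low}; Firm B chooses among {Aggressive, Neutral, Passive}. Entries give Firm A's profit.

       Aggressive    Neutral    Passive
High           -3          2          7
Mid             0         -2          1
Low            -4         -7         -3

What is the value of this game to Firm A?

-6/7

Row minima: High → -3, Mid → -2, Low → -7; maximin = -2.
Column maxima: Aggressive → 0, Neutral → 2, Passive → 7; minimax = 0.
-2 ≠ 0, so there is no saddle point; optimal play is mixed.
Low is strictly dominated by High, so Firm A never plays it.
Passive is strictly dominated by Aggressive (it gives Firm A strictly more in every row), so Firm B never plays it.
On the remaining 2×2 (High, Mid vs Aggressive, Neutral):
Let Firm A play High with probability p. Expected payoff against Aggressive: (-3)p + 0(1−p) = −3p; against Neutral: 2p + (-2)(1−p) = 4p − 2.
Setting these equal: −3p = 4p − 2 ⇒ −7p = -2 ⇒ p = 2/7, and the value is (-3)·(2/7) = -6/7.
For Firm B: with q = P(Aggressive), equating High's and Mid's payoffs gives −5q + 2 = 2q − 2 ⇒ q = 4/7.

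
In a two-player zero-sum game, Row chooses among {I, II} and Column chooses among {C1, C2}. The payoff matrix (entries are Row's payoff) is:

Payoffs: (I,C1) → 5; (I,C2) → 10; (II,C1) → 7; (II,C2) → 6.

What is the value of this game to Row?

Row minima: I → 5, II → 6; maximin = 6.
Column maxima: C1 → 7, C2 → 10; minimax = 7.
6 ≠ 7, so there is no saddle point; optimal play is mixed.
Let Row play I with probability p. Expected payoff against C1: 5p + 7(1−p) = −2p + 7; against C2: 10p + 6(1−p) = 4p + 6.
Setting these equal: −2p + 7 = 4p + 6 ⇒ −6p = -1 ⇒ p = 1/6, and the value is (-2)·(1/6) + 7 = 20/3.
For Column: with q = P(C1), equating I's and II's payoffs gives −5q + 10 = q + 6 ⇒ q = 2/3.

20/3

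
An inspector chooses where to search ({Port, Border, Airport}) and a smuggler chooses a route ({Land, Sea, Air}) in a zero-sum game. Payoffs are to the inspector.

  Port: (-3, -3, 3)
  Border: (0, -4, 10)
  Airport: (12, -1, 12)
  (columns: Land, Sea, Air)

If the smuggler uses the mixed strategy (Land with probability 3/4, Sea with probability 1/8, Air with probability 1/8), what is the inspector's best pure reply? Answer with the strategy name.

Airport

Expected payoff of Port: (3/4)·(-3) + (1/8)·(-3) + (1/8)·3 = -9/4.
Expected payoff of Border: (3/4)·0 + (1/8)·(-4) + (1/8)·10 = 3/4.
Expected payoff of Airport: (3/4)·12 + (1/8)·(-1) + (1/8)·12 = 83/8.
The largest is 83/8, so the inspector's best response is Airport.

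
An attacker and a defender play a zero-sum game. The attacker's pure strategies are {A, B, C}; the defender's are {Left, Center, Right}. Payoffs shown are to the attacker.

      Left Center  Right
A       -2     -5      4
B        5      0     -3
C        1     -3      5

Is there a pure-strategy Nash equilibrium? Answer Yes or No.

No

Row minima: A → -5, B → -3, C → -3; maximin = -3.
Column maxima: Left → 5, Center → 0, Right → 5; minimax = 0.
-3 ≠ 0, so no pure-strategy equilibrium exists.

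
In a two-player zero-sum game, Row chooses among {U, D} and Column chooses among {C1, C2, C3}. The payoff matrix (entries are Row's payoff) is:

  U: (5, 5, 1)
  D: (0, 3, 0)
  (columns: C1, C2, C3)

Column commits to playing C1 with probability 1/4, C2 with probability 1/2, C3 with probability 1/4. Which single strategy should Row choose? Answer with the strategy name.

U

Expected payoff of U: (1/4)·5 + (1/2)·5 + (1/4)·1 = 4.
Expected payoff of D: (1/4)·0 + (1/2)·3 + (1/4)·0 = 3/2.
The largest is 4, so Row's best response is U.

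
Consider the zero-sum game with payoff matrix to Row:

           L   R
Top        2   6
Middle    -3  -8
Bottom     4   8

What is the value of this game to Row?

Row minima: Top → 2, Middle → -8, Bottom → 4; maximin = 4.
Column maxima: L → 4, R → 8; minimax = 4.
Since maximin = minimax = 4, there is a saddle point and the value is 4.

4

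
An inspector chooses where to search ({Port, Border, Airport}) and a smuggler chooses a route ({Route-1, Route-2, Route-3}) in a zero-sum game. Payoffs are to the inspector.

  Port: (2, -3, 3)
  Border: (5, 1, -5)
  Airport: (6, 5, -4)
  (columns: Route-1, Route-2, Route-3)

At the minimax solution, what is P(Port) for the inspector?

Row minima: Port → -3, Border → -5, Airport → -4; maximin = -3.
Column maxima: Route-1 → 6, Route-2 → 5, Route-3 → 3; minimax = 3.
-3 ≠ 3, so there is no saddle point; optimal play is mixed.
Border is strictly dominated by Airport, so the inspector never plays it.
Route-1 is strictly dominated by Route-2 (it gives the inspector strictly more in every row), so the smuggler never plays it.
On the remaining 2×2 (Port, Airport vs Route-2, Route-3):
Let the inspector play Port with probability p. Expected payoff against Route-2: (-3)p + 5(1−p) = −8p + 5; against Route-3: 3p + (-4)(1−p) = 7p − 4.
Setting these equal: −8p + 5 = 7p − 4 ⇒ −15p = -9 ⇒ p = 3/5, and the value is (-8)·(3/5) + 5 = 1/5.
For the smuggler: with q = P(Route-2), equating Port's and Airport's payoffs gives −6q + 3 = 9q − 4 ⇒ q = 7/15.

3/5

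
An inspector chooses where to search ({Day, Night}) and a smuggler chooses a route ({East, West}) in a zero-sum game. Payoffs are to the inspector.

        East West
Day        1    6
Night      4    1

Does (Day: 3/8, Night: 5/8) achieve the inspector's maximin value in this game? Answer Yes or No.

Yes

Against East this mix gives (3/8)·1 + (5/8)·4 = 23/8.
Against West this mix gives (3/8)·6 + (5/8)·1 = 23/8.
All of the smuggler's active replies (East, West) yield 23/8, and no column does worse for the inspector. The mix makes the smuggler indifferent and guarantees 23/8, so it is optimal.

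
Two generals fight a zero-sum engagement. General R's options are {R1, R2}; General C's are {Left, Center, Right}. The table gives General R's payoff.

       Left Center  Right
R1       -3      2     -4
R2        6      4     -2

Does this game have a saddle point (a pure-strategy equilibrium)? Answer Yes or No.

Row minima: R1 → -4, R2 → -2; maximin = -2.
Column maxima: Left → 6, Center → 4, Right → -2; minimax = -2.
maximin = minimax = -2, so a saddle point exists.

Yes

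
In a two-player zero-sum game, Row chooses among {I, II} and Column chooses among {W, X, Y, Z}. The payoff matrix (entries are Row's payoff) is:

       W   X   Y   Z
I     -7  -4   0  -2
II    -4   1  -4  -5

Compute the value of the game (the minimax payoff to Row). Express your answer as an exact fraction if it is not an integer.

-9/2

Row minima: I → -7, II → -5; maximin = -5.
Column maxima: W → -4, X → 1, Y → 0, Z → -2; minimax = -4.
-5 ≠ -4, so there is no saddle point; optimal play is mixed.
X is strictly dominated by W (it gives Row strictly more in every row), so Column never plays it.
Y is strictly dominated by Z (it gives Row strictly more in every row), so Column never plays it.
On the remaining 2×2 (I, II vs W, Z):
Let Row play I with probability p. Expected payoff against W: (-7)p + (-4)(1−p) = −3p − 4; against Z: (-2)p + (-5)(1−p) = 3p − 5.
Setting these equal: −3p − 4 = 3p − 5 ⇒ −6p = -1 ⇒ p = 1/6, and the value is (-3)·(1/6) − 4 = -9/2.
For Column: with q = P(W), equating I's and II's payoffs gives −5q − 2 = q − 5 ⇒ q = 1/2.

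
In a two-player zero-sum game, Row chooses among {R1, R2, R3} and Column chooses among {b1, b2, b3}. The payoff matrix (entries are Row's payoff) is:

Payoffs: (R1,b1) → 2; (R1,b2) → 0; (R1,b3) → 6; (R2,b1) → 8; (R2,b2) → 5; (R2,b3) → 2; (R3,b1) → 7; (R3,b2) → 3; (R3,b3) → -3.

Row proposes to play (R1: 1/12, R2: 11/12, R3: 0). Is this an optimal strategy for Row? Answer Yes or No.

No

Against b1 this mix gives (1/12)·2 + (11/12)·8 = 15/2.
Against b2 this mix gives (1/12)·0 + (11/12)·5 = 55/12.
Against b3 this mix gives (1/12)·6 + (11/12)·2 = 7/3.
Column will play b3, holding Row to 7/3. Shifting weight toward the row that does better against b3 would raise this floor (the equalizing mix achieves 10/3 against both b3 and b2), so the proposed strategy is not optimal.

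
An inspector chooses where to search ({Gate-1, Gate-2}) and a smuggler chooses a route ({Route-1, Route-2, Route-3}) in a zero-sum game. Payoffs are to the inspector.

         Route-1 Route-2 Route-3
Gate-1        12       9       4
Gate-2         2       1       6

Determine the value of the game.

5

Row minima: Gate-1 → 4, Gate-2 → 1; maximin = 4.
Column maxima: Route-1 → 12, Route-2 → 9, Route-3 → 6; minimax = 6.
4 ≠ 6, so there is no saddle point; optimal play is mixed.
Route-1 is strictly dominated by Route-2 (it gives the inspector strictly more in every row), so the smuggler never plays it.
On the remaining 2×2 (Gate-1, Gate-2 vs Route-2, Route-3):
Let the inspector play Gate-1 with probability p. Expected payoff against Route-2: 9p + 1(1−p) = 8p + 1; against Route-3: 4p + 6(1−p) = −2p + 6.
Setting these equal: 8p + 1 = −2p + 6 ⇒ 10p = 5 ⇒ p = 1/2, and the value is (8)·(1/2) + 1 = 5.
For the smuggler: with q = P(Route-2), equating Gate-1's and Gate-2's payoffs gives 5q + 4 = −5q + 6 ⇒ q = 1/5.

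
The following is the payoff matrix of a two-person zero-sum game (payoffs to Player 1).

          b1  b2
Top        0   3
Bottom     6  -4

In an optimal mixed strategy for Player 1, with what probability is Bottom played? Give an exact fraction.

Row minima: Top → 0, Bottom → -4; maximin = 0.
Column maxima: b1 → 6, b2 → 3; minimax = 3.
0 ≠ 3, so there is no saddle point; optimal play is mixed.
Let Player 1 play Top with probability p. Expected payoff against b1: 0p + 6(1−p) = −6p + 6; against b2: 3p + (-4)(1−p) = 7p − 4.
Setting these equal: −6p + 6 = 7p − 4 ⇒ −13p = -10 ⇒ p = 10/13, and the value is (-6)·(10/13) + 6 = 18/13.
For Player 2: with q = P(b1), equating Top's and Bottom's payoffs gives −3q + 3 = 10q − 4 ⇒ q = 7/13.

3/13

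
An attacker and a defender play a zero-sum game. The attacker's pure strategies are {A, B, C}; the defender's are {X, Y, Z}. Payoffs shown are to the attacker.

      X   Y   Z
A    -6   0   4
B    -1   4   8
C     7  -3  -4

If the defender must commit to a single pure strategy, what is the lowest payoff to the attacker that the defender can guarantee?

Column maxima: X → 7, Y → 4, Z → 8.
The smallest of these is 4.

4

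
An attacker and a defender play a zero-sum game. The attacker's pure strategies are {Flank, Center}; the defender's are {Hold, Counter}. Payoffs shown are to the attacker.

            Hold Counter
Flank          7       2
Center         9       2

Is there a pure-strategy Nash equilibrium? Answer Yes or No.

Row minima: Flank → 2, Center → 2; maximin = 2.
Column maxima: Hold → 9, Counter → 2; minimax = 2.
maximin = minimax = 2, so a saddle point exists.

Yes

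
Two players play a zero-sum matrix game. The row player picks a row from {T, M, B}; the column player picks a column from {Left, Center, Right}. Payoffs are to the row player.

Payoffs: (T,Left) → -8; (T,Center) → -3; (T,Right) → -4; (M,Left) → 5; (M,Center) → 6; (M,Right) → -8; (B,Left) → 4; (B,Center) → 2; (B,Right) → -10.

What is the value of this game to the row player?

-84/17

Row minima: T → -8, M → -8, B → -10; maximin = -8.
Column maxima: Left → 5, Center → 6, Right → -4; minimax = -4.
-8 ≠ -4, so there is no saddle point; optimal play is mixed.
B is strictly dominated by M, so the row player never plays it.
With B eliminated, Center is strictly dominated by Left (it gives the row player strictly more in every remaining row), so the column player never plays it.
On the remaining 2×2 (T, M vs Left, Right):
Let the row player play T with probability p. Expected payoff against Left: (-8)p + 5(1−p) = −13p + 5; against Right: (-4)p + (-8)(1−p) = 4p − 8.
Setting these equal: −13p + 5 = 4p − 8 ⇒ −17p = -13 ⇒ p = 13/17, and the value is (-13)·(13/17) + 5 = -84/17.
For the column player: with q = P(Left), equating T's and M's payoffs gives −4q − 4 = 13q − 8 ⇒ q = 4/17.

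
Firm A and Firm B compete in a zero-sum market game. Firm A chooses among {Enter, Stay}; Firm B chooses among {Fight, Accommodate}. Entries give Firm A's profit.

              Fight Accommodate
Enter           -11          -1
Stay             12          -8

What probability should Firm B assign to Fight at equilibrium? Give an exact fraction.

7/30

Row minima: Enter → -11, Stay → -8; maximin = -8.
Column maxima: Fight → 12, Accommodate → -1; minimax = -1.
-8 ≠ -1, so there is no saddle point; optimal play is mixed.
Let Firm A play Enter with probability p. Expected payoff against Fight: (-11)p + 12(1−p) = −23p + 12; against Accommodate: (-1)p + (-8)(1−p) = 7p − 8.
Setting these equal: −23p + 12 = 7p − 8 ⇒ −30p = -20 ⇒ p = 2/3, and the value is (-23)·(2/3) + 12 = -10/3.
For Firm B: with q = P(Fight), equating Enter's and Stay's payoffs gives −10q − 1 = 20q − 8 ⇒ q = 7/30.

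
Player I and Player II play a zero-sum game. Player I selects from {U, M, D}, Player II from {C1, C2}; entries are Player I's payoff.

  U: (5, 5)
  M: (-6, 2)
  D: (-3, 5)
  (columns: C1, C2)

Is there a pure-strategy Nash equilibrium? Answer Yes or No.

Row minima: U → 5, M → -6, D → -3; maximin = 5.
Column maxima: C1 → 5, C2 → 5; minimax = 5.
maximin = minimax = 5, so a saddle point exists.

Yes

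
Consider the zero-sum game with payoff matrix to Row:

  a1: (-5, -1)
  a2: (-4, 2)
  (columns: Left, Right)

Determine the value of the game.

Row minima: a1 → -5, a2 → -4; maximin = -4.
Column maxima: Left → -4, Right → 2; minimax = -4.
Since maximin = minimax = -4, there is a saddle point and the value is -4.

-4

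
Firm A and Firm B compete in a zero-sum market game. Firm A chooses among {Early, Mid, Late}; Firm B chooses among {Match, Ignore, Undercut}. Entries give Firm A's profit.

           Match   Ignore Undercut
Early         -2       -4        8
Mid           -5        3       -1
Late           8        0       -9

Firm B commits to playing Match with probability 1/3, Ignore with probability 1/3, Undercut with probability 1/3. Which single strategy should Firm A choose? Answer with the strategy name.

Expected payoff of Early: (1/3)·(-2) + (1/3)·(-4) + (1/3)·8 = 2/3.
Expected payoff of Mid: (1/3)·(-5) + (1/3)·3 + (1/3)·(-1) = -1.
Expected payoff of Late: (1/3)·8 + (1/3)·0 + (1/3)·(-9) = -1/3.
The largest is 2/3, so Firm A's best response is Early.

Early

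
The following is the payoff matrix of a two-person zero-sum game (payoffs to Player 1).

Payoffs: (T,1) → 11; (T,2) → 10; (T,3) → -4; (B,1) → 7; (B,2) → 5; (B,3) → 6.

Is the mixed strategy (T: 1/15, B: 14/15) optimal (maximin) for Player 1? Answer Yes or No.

Yes

Against 1 this mix gives (1/15)·11 + (14/15)·7 = 109/15.
Against 2 this mix gives (1/15)·10 + (14/15)·5 = 16/3.
Against 3 this mix gives (1/15)·(-4) + (14/15)·6 = 16/3.
All of Player 2's active replies (2, 3) yield 16/3, and no column does worse for Player 1. The mix makes Player 2 indifferent and guarantees 16/3, so it is optimal.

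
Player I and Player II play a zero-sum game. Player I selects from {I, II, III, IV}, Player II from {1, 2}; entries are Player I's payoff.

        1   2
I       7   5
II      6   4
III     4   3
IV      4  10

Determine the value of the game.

25/4

Row minima: I → 5, II → 4, III → 3, IV → 4; maximin = 5.
Column maxima: 1 → 7, 2 → 10; minimax = 7.
5 ≠ 7, so there is no saddle point; optimal play is mixed.
II is strictly dominated by I, so Player I never plays it.
III is strictly dominated by I, so Player I never plays it.
On the remaining 2×2 (I, IV vs 1, 2):
Let Player I play I with probability p. Expected payoff against 1: 7p + 4(1−p) = 3p + 4; against 2: 5p + 10(1−p) = −5p + 10.
Setting these equal: 3p + 4 = −5p + 10 ⇒ 8p = 6 ⇒ p = 3/4, and the value is (3)·(3/4) + 4 = 25/4.
For Player II: with q = P(1), equating I's and IV's payoffs gives 2q + 5 = −6q + 10 ⇒ q = 5/8.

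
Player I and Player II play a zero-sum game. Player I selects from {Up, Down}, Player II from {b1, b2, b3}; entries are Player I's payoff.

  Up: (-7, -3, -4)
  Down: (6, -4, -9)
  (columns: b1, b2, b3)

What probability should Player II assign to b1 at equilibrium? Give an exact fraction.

5/18

Row minima: Up → -7, Down → -9; maximin = -7.
Column maxima: b1 → 6, b2 → -3, b3 → -4; minimax = -4.
-7 ≠ -4, so there is no saddle point; optimal play is mixed.
b2 is strictly dominated by b3 (it gives Player I strictly more in every row), so Player II never plays it.
On the remaining 2×2 (Up, Down vs b1, b3):
Let Player I play Up with probability p. Expected payoff against b1: (-7)p + 6(1−p) = −13p + 6; against b3: (-4)p + (-9)(1−p) = 5p − 9.
Setting these equal: −13p + 6 = 5p − 9 ⇒ −18p = -15 ⇒ p = 5/6, and the value is (-13)·(5/6) + 6 = -29/6.
For Player II: with q = P(b1), equating Up's and Down's payoffs gives −3q − 4 = 15q − 9 ⇒ q = 5/18.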